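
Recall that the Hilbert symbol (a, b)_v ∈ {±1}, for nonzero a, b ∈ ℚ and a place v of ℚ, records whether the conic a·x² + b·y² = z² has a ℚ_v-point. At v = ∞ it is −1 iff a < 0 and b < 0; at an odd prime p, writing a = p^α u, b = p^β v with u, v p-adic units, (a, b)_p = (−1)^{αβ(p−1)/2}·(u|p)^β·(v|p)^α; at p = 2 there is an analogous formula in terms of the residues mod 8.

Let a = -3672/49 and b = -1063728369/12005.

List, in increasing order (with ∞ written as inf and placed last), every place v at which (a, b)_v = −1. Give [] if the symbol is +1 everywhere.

Mod squares: a ≡ -102, b ≡ -2805. Check v ∈ {∞, 2, 3, 5, 7, 11, 17}.
v=11: a=11^0·(≡7), b=11^1·(≡4) mod 11; (7|11)=-1, (4|11)=+1; (−1)^{0·1·5}·(-1)^1·(+1)^0 = -1.
v=17: a=17^1·(≡6), b=17^3·(≡11) mod 17; (6|17)=-1, (11|17)=-1; (−1)^{1·3·8}·(-1)^3·(-1)^1 = +1.
v=7: a=7^-2·(≡3), b=7^-4·(≡2) mod 7; (3|7)=-1, (2|7)=+1; (−1)^{-2·-4·3}·(-1)^-4·(+1)^-2 = +1.
v=2: v_2(a)=3, v_2(b)=0; units ≡ 5, 3 (mod 8); ε·ε+αω+βω = 0·1+3·1+0·1 ≡ 1  ⇒  (a,b)_2 = -1.
v=5: a=5^0·(≡2), b=5^-1·(≡1) mod 5; (2|5)=-1, (1|5)=+1; (−1)^{0·-1·2}·(-1)^-1·(+1)^0 = -1.
v=3: a=3^3·(≡2), b=3^9·(≡1) mod 3; (2|3)=-1, (1|3)=+1; (−1)^{3·9·1}·(-1)^9·(+1)^3 = +1.
v=∞: -102 < 0 and -2805 < 0  ⇒  (a,b)_∞ = -1.
(-102, -2805 / ℚ) ramifies at {2, 5, 11, ∞}: a division algebra.

[2, 5, 11, inf]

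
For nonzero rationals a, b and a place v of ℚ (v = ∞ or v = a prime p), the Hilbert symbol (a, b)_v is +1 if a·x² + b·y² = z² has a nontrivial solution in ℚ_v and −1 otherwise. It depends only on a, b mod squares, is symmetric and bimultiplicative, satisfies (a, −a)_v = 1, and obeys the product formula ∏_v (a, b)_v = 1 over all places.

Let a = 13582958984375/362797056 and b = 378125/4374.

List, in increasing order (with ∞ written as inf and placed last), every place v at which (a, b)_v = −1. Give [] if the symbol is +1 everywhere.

(a, b) ≡ (570, 30) mod (ℚ^×)²; places V = {2, 3, 5, 11, 19, ∞}.
(a,b)_∞: sgn(570)=+, sgn(30)=+, so +1.
(a,b)_2: α=-11, β=-1; u≡5, v≡7 (mod 8); ε(u)ε(v)=0·1, αω(v)=-11·0, βω(u)=-1·1; sum ≡ 1  ⇒  -1.
(a,b)_11: α=4, u≡3; β=2, v≡8 (mod 11); (3|11)=+1, (8|11)=-1; sign (−1)^0·+1^2·-1^4 = +1.
(a,b)_19: α=1, u≡5; β=0, v≡11 (mod 19); (5|19)=+1, (11|19)=+1; sign (−1)^0·+1^0·+1^1 = +1.
(a,b)_3: α=-11, u≡1; β=-7, v≡1 (mod 3); (1|3)=+1, (1|3)=+1; sign (−1)^1·+1^-7·+1^-11 = -1.
(a,b)_5: α=11, u≡4; β=5, v≡4 (mod 5); (4|5)=+1, (4|5)=+1; sign (−1)^0·+1^5·+1^11 = +1.
|Ram(570, 30)| = 2, even; anisotropic at {2, 3}.

[2, 3]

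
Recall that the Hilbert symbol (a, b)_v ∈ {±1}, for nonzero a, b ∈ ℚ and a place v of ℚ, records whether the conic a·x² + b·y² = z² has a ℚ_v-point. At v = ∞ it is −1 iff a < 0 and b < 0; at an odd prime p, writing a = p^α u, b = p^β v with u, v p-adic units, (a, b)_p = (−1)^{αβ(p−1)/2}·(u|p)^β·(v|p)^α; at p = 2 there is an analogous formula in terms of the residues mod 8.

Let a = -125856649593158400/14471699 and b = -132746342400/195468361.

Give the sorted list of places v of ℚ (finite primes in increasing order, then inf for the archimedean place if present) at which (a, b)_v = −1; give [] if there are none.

Mod squares: a ≡ -418209, b ≡ -399. Check v ∈ {∞, 2, 3, 5, 7, 11, 19, 23, 29, 31, 37, 41}.
v=∞: -418209 < 0 and -399 < 0  ⇒  (a,b)_∞ = -1.
v=23: a=23^1·(≡5), b=23^0·(≡17) mod 23; (5|23)=-1, (17|23)=-1; (−1)^{1·0·11}·(-1)^0·(-1)^1 = -1.
v=19: a=19^5·(≡3), b=19^3·(≡1) mod 19; (3|19)=-1, (1|19)=+1; (−1)^{5·3·9}·(-1)^3·(+1)^5 = +1.
v=31: a=31^-2·(≡15), b=31^-2·(≡8) mod 31; (15|31)=-1, (8|31)=+1; (−1)^{-2·-2·15}·(-1)^-2·(+1)^-2 = +1.
v=11: a=11^-1·(≡2), b=11^-2·(≡7) mod 11; (2|11)=-1, (7|11)=-1; (−1)^{-1·-2·5}·(-1)^-2·(-1)^-1 = -1.
v=2: v_2(a)=8, v_2(b)=12; units ≡ 7, 1 (mod 8); ε·ε+αω+βω = 1·0+8·0+12·0 ≡ 0  ⇒  (a,b)_2 = +1.
v=37: a=37^-2·(≡14), b=37^0·(≡24) mod 37; (14|37)=-1, (24|37)=-1; (−1)^{-2·0·18}·(-1)^0·(-1)^-2 = +1.
v=7: a=7^2·(≡6), b=7^1·(≡6) mod 7; (6|7)=-1, (6|7)=-1; (−1)^{2·1·3}·(-1)^1·(-1)^2 = -1.
v=3: a=3^5·(≡1), b=3^3·(≡2) mod 3; (1|3)=+1, (2|3)=-1; (−1)^{5·3·1}·(+1)^3·(-1)^5 = +1.
v=5: a=5^2·(≡1), b=5^2·(≡4) mod 5; (1|5)=+1, (4|5)=+1; (−1)^{2·2·2}·(+1)^2·(+1)^2 = +1.
v=41: a=41^0·(≡9), b=41^-2·(≡14) mod 41; (9|41)=+1, (14|41)=-1; (−1)^{0·-2·20}·(+1)^-2·(-1)^0 = +1.
v=29: a=29^1·(≡12), b=29^0·(≡4) mod 29; (12|29)=-1, (4|29)=+1; (−1)^{1·0·14}·(-1)^0·(+1)^1 = +1.
(-418209, -399 / ℚ) ramifies at {7, 11, 23, ∞}: a division algebra.

[7, 11, 23, inf]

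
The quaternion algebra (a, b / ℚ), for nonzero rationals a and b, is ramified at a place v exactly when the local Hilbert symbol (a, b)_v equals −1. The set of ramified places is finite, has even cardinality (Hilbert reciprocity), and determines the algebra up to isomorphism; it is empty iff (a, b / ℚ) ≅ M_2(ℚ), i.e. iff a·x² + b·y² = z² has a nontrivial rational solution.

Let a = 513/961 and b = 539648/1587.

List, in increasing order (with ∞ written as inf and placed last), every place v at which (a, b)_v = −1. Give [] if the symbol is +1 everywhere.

[17, 31]

Mod squares: a ≡ 57, b ≡ 1581. Check v ∈ {∞, 2, 3, 17, 19, 23, 31}.
v=17: a=17^0·(≡6), b=17^1·(≡15) mod 17; (6|17)=-1, (15|17)=+1; (−1)^{0·1·8}·(-1)^1·(+1)^0 = -1.
v=23: a=23^0·(≡17), b=23^-2·(≡15) mod 23; (17|23)=-1, (15|23)=-1; (−1)^{0·-2·11}·(-1)^-2·(-1)^0 = +1.
v=3: a=3^3·(≡1), b=3^-1·(≡2) mod 3; (1|3)=+1, (2|3)=-1; (−1)^{3·-1·1}·(+1)^-1·(-1)^3 = +1.
v=∞: 57 > 0 and 1581 > 0  ⇒  (a,b)_∞ = +1.
v=19: a=19^1·(≡18), b=19^0·(≡1) mod 19; (18|19)=-1, (1|19)=+1; (−1)^{1·0·9}·(-1)^0·(+1)^1 = +1.
v=31: a=31^-2·(≡17), b=31^1·(≡8) mod 31; (17|31)=-1, (8|31)=+1; (−1)^{-2·1·15}·(-1)^1·(+1)^-2 = -1.
v=2: v_2(a)=0, v_2(b)=10; units ≡ 1, 5 (mod 8); ε·ε+αω+βω = 0·0+0·1+10·0 ≡ 0  ⇒  (a,b)_2 = +1.
|Ram(57, 1581)| = 2, even; anisotropic at {17, 31}.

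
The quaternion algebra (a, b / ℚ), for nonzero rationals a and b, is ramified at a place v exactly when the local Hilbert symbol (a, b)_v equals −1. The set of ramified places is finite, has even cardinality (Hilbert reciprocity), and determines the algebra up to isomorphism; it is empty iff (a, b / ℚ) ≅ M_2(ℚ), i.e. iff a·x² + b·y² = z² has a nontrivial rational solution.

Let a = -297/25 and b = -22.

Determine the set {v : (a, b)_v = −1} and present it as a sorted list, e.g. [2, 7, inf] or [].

[3, inf]

(a, b) ≡ (-33, -22) mod (ℚ^×)²; places V = {2, 3, 5, 11, ∞}.
(a,b)_5: α=-2, u≡3; β=0, v≡3 (mod 5); (3|5)=-1, (3|5)=-1; sign (−1)^0·-1^0·-1^-2 = +1.
(a,b)_2: α=0, β=1; u≡7, v≡5 (mod 8); ε(u)ε(v)=1·0, αω(v)=0·1, βω(u)=1·0; sum ≡ 0  ⇒  +1.
(a,b)_11: α=1, u≡2; β=1, v≡9 (mod 11); (2|11)=-1, (9|11)=+1; sign (−1)^1·-1^1·+1^1 = +1.
(a,b)_3: α=3, u≡1; β=0, v≡2 (mod 3); (1|3)=+1, (2|3)=-1; sign (−1)^0·+1^0·-1^3 = -1.
(a,b)_∞: sgn(-33)=−, sgn(-22)=−, so -1.
Ram(-33, -22) = {3, ∞}; no ℚ_3-point on the conic.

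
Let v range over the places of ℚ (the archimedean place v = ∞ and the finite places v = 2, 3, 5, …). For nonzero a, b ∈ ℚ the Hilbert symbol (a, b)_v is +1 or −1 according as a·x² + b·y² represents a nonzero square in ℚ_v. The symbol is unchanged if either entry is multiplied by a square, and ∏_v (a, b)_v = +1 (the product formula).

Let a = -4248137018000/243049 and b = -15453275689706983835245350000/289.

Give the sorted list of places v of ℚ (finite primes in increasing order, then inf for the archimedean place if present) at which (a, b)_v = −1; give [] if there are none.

Mod squares: a ≡ -11051345, b ≡ -143197215. Check v ∈ {∞, 2, 3, 5, 7, 17, 29, 31, 37, 41, 47}.
v=2: v_2(a)=4, v_2(b)=4; units ≡ 7, 1 (mod 8); ε·ε+αω+βω = 1·0+4·0+4·0 ≡ 0  ⇒  (a,b)_2 = +1.
v=7: a=7^0·(≡3), b=7^1·(≡3) mod 7; (3|7)=-1, (3|7)=-1; (−1)^{0·1·3}·(-1)^1·(-1)^0 = -1.
v=41: a=41^1·(≡12), b=41^3·(≡24) mod 41; (12|41)=-1, (24|41)=-1; (−1)^{1·3·20}·(-1)^3·(-1)^1 = +1.
v=29: a=29^-2·(≡9), b=29^1·(≡7) mod 29; (9|29)=+1, (7|29)=+1; (−1)^{-2·1·14}·(+1)^1·(+1)^-2 = +1.
v=∞: -11051345 < 0 and -143197215 < 0  ⇒  (a,b)_∞ = -1.
v=3: a=3^0·(≡1), b=3^1·(≡1) mod 3; (1|3)=+1, (1|3)=+1; (−1)^{0·1·1}·(+1)^1·(+1)^0 = +1.
v=37: a=37^1·(≡9), b=37^3·(≡17) mod 37; (9|37)=+1, (17|37)=-1; (−1)^{1·3·18}·(+1)^3·(-1)^1 = -1.
v=5: a=5^3·(≡4), b=5^5·(≡2) mod 5; (4|5)=+1, (2|5)=-1; (−1)^{3·5·2}·(+1)^5·(-1)^3 = -1.
v=47: a=47^1·(≡17), b=47^4·(≡43) mod 47; (17|47)=+1, (43|47)=-1; (−1)^{1·4·23}·(+1)^4·(-1)^1 = -1.
v=31: a=31^3·(≡19), b=31^3·(≡28) mod 31; (19|31)=+1, (28|31)=+1; (−1)^{3·3·15}·(+1)^3·(+1)^3 = -1.
v=17: a=17^-2·(≡1), b=17^-2·(≡3) mod 17; (1|17)=+1, (3|17)=-1; (−1)^{-2·-2·8}·(+1)^-2·(-1)^-2 = +1.
(-11051345, -143197215 / ℚ) ramifies at {5, 7, 31, 37, 47, ∞}: a division algebra.

[5, 7, 31, 37, 47, inf]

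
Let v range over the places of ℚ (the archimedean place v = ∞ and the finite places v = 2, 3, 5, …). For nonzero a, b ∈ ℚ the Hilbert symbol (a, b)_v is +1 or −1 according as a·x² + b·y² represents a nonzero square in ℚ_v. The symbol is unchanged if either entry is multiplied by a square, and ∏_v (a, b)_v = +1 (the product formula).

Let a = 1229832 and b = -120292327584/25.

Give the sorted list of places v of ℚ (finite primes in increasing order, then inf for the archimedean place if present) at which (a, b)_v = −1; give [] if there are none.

(a, b) ≡ (34162, -257114) mod (ℚ^×)²; places V = {2, 3, 5, 11, 13, 19, 29, 31, ∞}.
(a,b)_5: α=0, u≡2; β=-2, v≡1 (mod 5); (2|5)=-1, (1|5)=+1; sign (−1)^0·-1^-2·+1^0 = +1.
(a,b)_13: α=0, u≡6; β=1, v≡8 (mod 13); (6|13)=-1, (8|13)=-1; sign (−1)^0·-1^1·-1^0 = -1.
(a,b)_2: α=3, β=5; u≡1, v≡3 (mod 8); ε(u)ε(v)=0·1, αω(v)=3·1, βω(u)=5·0; sum ≡ 1  ⇒  -1.
(a,b)_11: α=0, u≡10; β=1, v≡5 (mod 11); (10|11)=-1, (5|11)=+1; sign (−1)^0·-1^1·+1^0 = -1.
(a,b)_31: α=1, u≡23; β=1, v≡1 (mod 31); (23|31)=-1, (1|31)=+1; sign (−1)^1·-1^1·+1^1 = +1.
(a,b)_29: α=1, u≡10; β=1, v≡2 (mod 29); (10|29)=-1, (2|29)=-1; sign (−1)^0·-1^1·-1^1 = +1.
(a,b)_19: α=1, u≡14; β=2, v≡15 (mod 19); (14|19)=-1, (15|19)=-1; sign (−1)^0·-1^2·-1^1 = -1.
(a,b)_3: α=2, u≡1; β=4, v≡1 (mod 3); (1|3)=+1, (1|3)=+1; sign (−1)^0·+1^4·+1^2 = +1.
(a,b)_∞: sgn(34162)=+, sgn(-257114)=−, so +1.
|Ram(34162, -257114)| = 4, even; anisotropic at {2, 11, 13, 19}.

[2, 11, 13, 19]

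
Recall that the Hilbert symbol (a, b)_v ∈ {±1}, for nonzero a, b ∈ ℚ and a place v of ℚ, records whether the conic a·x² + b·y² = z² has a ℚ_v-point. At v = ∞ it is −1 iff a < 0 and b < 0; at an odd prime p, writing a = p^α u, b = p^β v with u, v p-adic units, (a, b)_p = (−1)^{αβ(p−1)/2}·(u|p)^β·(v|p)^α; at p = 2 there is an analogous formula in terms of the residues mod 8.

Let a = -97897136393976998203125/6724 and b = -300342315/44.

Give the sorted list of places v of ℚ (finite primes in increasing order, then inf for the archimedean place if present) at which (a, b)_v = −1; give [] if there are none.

[2, 7, 13, inf]

(a, b) ≡ (-85085, -36465) mod (ℚ^×)²; places V = {2, 3, 5, 7, 11, 13, 17, 41, 43, ∞}.
(a,b)_41: α=-2, u≡10; β=0, v≡23 (mod 41); (10|41)=+1, (23|41)=+1; sign (−1)^0·+1^0·+1^-2 = +1.
(a,b)_3: α=2, u≡1; β=1, v≡1 (mod 3); (1|3)=+1, (1|3)=+1; sign (−1)^0·+1^1·+1^2 = +1.
(a,b)_13: α=3, u≡11; β=1, v≡4 (mod 13); (11|13)=-1, (4|13)=+1; sign (−1)^0·-1^1·+1^3 = -1.
(a,b)_∞: sgn(-85085)=−, sgn(-36465)=−, so -1.
(a,b)_17: α=3, u≡11; β=1, v≡14 (mod 17); (11|17)=-1, (14|17)=-1; sign (−1)^0·-1^1·-1^3 = +1.
(a,b)_43: α=4, u≡22; β=2, v≡19 (mod 43); (22|43)=-1, (19|43)=-1; sign (−1)^0·-1^2·-1^4 = +1.
(a,b)_7: α=3, u≡4; β=2, v≡5 (mod 7); (4|7)=+1, (5|7)=-1; sign (−1)^0·+1^2·-1^3 = -1.
(a,b)_2: α=-2, β=-2; u≡3, v≡7 (mod 8); ε(u)ε(v)=1·1, αω(v)=-2·0, βω(u)=-2·1; sum ≡ 1  ⇒  -1.
(a,b)_11: α=1, u≡4; β=-1, v≡6 (mod 11); (4|11)=+1, (6|11)=-1; sign (−1)^1·+1^-1·-1^1 = +1.
(a,b)_5: α=7, u≡2; β=1, v≡3 (mod 5); (2|5)=-1, (3|5)=-1; sign (−1)^0·-1^1·-1^7 = +1.
Ram(-85085, -36465) = {2, 7, 13, ∞}; no ℚ_2-point on the conic.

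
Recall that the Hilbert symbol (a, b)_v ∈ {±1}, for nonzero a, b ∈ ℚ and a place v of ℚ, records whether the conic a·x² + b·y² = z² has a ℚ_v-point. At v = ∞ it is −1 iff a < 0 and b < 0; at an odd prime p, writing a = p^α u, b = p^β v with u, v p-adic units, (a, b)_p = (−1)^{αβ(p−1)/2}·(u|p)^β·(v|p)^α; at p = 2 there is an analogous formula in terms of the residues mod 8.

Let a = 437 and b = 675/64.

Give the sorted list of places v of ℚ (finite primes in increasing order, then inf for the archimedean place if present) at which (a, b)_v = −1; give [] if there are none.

(a, b) ≡ (437, 3) mod (ℚ^×)²; places V = {2, 3, 5, 19, 23, ∞}.
(a,b)_23: α=1, u≡19; β=0, v≡3 (mod 23); (19|23)=-1, (3|23)=+1; sign (−1)^0·-1^0·+1^1 = +1.
(a,b)_3: α=0, u≡2; β=3, v≡1 (mod 3); (2|3)=-1, (1|3)=+1; sign (−1)^0·-1^3·+1^0 = -1.
(a,b)_5: α=0, u≡2; β=2, v≡3 (mod 5); (2|5)=-1, (3|5)=-1; sign (−1)^0·-1^2·-1^0 = +1.
(a,b)_2: α=0, β=-6; u≡5, v≡3 (mod 8); ε(u)ε(v)=0·1, αω(v)=0·1, βω(u)=-6·1; sum ≡ 0  ⇒  +1.
(a,b)_19: α=1, u≡4; β=0, v≡15 (mod 19); (4|19)=+1, (15|19)=-1; sign (−1)^0·+1^0·-1^1 = -1.
(a,b)_∞: sgn(437)=+, sgn(3)=+, so +1.
Ram(437, 3) = {3, 19}; no ℚ_3-point on the conic.

[3, 19]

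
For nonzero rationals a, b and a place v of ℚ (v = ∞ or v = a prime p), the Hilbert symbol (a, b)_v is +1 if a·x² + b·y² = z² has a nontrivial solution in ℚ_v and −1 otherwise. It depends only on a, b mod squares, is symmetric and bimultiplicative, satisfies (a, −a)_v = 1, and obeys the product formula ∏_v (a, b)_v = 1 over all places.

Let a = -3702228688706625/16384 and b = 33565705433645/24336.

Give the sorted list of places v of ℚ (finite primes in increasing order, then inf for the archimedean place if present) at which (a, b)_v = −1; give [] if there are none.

Mod squares: a ≡ -2185, b ≡ 5. Check v ∈ {∞, 2, 3, 5, 7, 11, 13, 19, 23}.
v=∞: -2185 < 0 and 5 > 0  ⇒  (a,b)_∞ = +1.
v=3: a=3^2·(≡2), b=3^-2·(≡2) mod 3; (2|3)=-1, (2|3)=-1; (−1)^{2·-2·1}·(-1)^-2·(-1)^2 = +1.
v=2: v_2(a)=-14, v_2(b)=-4; units ≡ 7, 5 (mod 8); ε·ε+αω+βω = 1·0+-14·1+-4·0 ≡ 0  ⇒  (a,b)_2 = +1.
v=13: a=13^0·(≡10), b=13^-2·(≡8) mod 13; (10|13)=+1, (8|13)=-1; (−1)^{0·-2·6}·(+1)^-2·(-1)^0 = +1.
v=7: a=7^6·(≡5), b=7^4·(≡3) mod 7; (5|7)=-1, (3|7)=-1; (−1)^{6·4·3}·(-1)^4·(-1)^6 = +1.
v=19: a=19^1·(≡18), b=19^2·(≡5) mod 19; (18|19)=-1, (5|19)=+1; (−1)^{1·2·9}·(-1)^2·(+1)^1 = +1.
v=11: a=11^2·(≡5), b=11^4·(≡9) mod 11; (5|11)=+1, (9|11)=+1; (−1)^{2·4·5}·(+1)^4·(+1)^2 = +1.
v=5: a=5^3·(≡3), b=5^1·(≡4) mod 5; (3|5)=-1, (4|5)=+1; (−1)^{3·1·2}·(-1)^1·(+1)^3 = -1.
v=23: a=23^3·(≡22), b=23^2·(≡11) mod 23; (22|23)=-1, (11|23)=-1; (−1)^{3·2·11}·(-1)^2·(-1)^3 = -1.
Ram(-2185, 5) = {5, 23}; no ℚ_5-point on the conic.

[5, 23]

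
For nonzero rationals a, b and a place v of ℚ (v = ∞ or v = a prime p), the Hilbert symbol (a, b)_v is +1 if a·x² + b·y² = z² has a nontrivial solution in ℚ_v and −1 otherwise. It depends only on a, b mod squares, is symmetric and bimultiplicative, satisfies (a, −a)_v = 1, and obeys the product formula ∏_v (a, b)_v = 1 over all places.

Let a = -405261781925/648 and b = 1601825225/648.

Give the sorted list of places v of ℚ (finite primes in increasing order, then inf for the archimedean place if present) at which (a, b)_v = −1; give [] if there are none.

[2, 13]

(a, b) ≡ (-4186, 2002) mod (ℚ^×)²; places V = {2, 3, 5, 7, 11, 13, 23, ∞}.
(a,b)_7: α=1, u≡4; β=1, v≡3 (mod 7); (4|7)=+1, (3|7)=-1; sign (−1)^1·+1^1·-1^1 = +1.
(a,b)_∞: sgn(-4186)=−, sgn(2002)=+, so +1.
(a,b)_2: α=-3, β=-3; u≡3, v≡1 (mod 8); ε(u)ε(v)=1·0, αω(v)=-3·0, βω(u)=-3·1; sum ≡ 1  ⇒  -1.
(a,b)_3: α=-4, u≡2; β=-4, v≡1 (mod 3); (2|3)=-1, (1|3)=+1; sign (−1)^0·-1^-4·+1^-4 = +1.
(a,b)_13: α=1, u≡4; β=1, v≡8 (mod 13); (4|13)=+1, (8|13)=-1; sign (−1)^0·+1^1·-1^1 = -1.
(a,b)_23: α=3, u≡18; β=2, v≡13 (mod 23); (18|23)=+1, (13|23)=+1; sign (−1)^0·+1^2·+1^3 = +1.
(a,b)_11: α=4, u≡9; β=3, v≡2 (mod 11); (9|11)=+1, (2|11)=-1; sign (−1)^0·+1^3·-1^4 = +1.
(a,b)_5: α=2, u≡1; β=2, v≡3 (mod 5); (1|5)=+1, (3|5)=-1; sign (−1)^0·+1^2·-1^2 = +1.
Ram(-4186, 2002) = {2, 13}; no ℚ_2-point on the conic.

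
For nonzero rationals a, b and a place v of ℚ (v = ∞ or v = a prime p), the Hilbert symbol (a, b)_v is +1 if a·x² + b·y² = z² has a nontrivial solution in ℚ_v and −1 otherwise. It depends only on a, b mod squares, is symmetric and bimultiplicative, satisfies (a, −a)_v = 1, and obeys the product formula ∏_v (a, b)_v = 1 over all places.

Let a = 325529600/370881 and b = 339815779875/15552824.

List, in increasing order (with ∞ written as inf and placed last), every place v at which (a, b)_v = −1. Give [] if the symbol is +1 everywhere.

Mod squares: a ≡ 11, b ≡ 2730. Check v ∈ {∞, 2, 3, 5, 7, 11, 13, 17, 23, 29, 31}.
v=5: a=5^2·(≡4), b=5^3·(≡1) mod 5; (4|5)=+1, (1|5)=+1; (−1)^{2·3·2}·(+1)^3·(+1)^2 = +1.
v=31: a=31^0·(≡12), b=31^-2·(≡28) mod 31; (12|31)=-1, (28|31)=+1; (−1)^{0·-2·15}·(-1)^-2·(+1)^0 = +1.
v=13: a=13^0·(≡8), b=13^1·(≡8) mod 13; (8|13)=-1, (8|13)=-1; (−1)^{0·1·6}·(-1)^1·(-1)^0 = -1.
v=7: a=7^-2·(≡2), b=7^-1·(≡3) mod 7; (2|7)=+1, (3|7)=-1; (−1)^{-2·-1·3}·(+1)^-1·(-1)^-2 = +1.
v=29: a=29^-2·(≡3), b=29^0·(≡7) mod 29; (3|29)=-1, (7|29)=+1; (−1)^{-2·0·14}·(-1)^0·(+1)^-2 = +1.
v=17: a=17^2·(≡11), b=17^-2·(≡14) mod 17; (11|17)=-1, (14|17)=-1; (−1)^{2·-2·8}·(-1)^-2·(-1)^2 = +1.
v=3: a=3^-2·(≡2), b=3^3·(≡1) mod 3; (2|3)=-1, (1|3)=+1; (−1)^{-2·3·1}·(-1)^3·(+1)^-2 = -1.
v=23: a=23^0·(≡11), b=23^2·(≡8) mod 23; (11|23)=-1, (8|23)=+1; (−1)^{0·2·11}·(-1)^2·(+1)^0 = +1.
v=∞: 11 > 0 and 2730 > 0  ⇒  (a,b)_∞ = +1.
v=11: a=11^1·(≡5), b=11^4·(≡7) mod 11; (5|11)=+1, (7|11)=-1; (−1)^{1·4·5}·(+1)^4·(-1)^1 = -1.
v=2: v_2(a)=12, v_2(b)=-3; units ≡ 3, 5 (mod 8); ε·ε+αω+βω = 1·0+12·1+-3·1 ≡ 1  ⇒  (a,b)_2 = -1.
Ram(11, 2730) = {2, 3, 11, 13}; no ℚ_2-point on the conic.

[2, 3, 11, 13]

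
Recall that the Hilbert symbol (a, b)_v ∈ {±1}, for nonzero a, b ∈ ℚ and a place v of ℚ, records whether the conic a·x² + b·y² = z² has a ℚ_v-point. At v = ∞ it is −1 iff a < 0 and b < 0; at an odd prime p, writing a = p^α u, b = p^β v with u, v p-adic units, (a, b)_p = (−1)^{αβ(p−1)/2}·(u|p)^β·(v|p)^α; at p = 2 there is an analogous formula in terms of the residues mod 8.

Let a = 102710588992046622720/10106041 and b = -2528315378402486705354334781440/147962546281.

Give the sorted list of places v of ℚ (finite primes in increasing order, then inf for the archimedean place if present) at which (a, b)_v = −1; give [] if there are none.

Mod squares: a ≡ 15370, b ≡ -8815. Check v ∈ {∞, 2, 3, 5, 7, 11, 17, 23, 29, 41, 43, 53}.
v=7: a=7^2·(≡6), b=7^4·(≡5) mod 7; (6|7)=-1, (5|7)=-1; (−1)^{2·4·3}·(-1)^4·(-1)^2 = +1.
v=17: a=17^-4·(≡2), b=17^-4·(≡1) mod 17; (2|17)=+1, (1|17)=+1; (−1)^{-4·-4·8}·(+1)^-4·(+1)^-4 = +1.
v=41: a=41^2·(≡2), b=41^3·(≡32) mod 41; (2|41)=+1, (32|41)=+1; (−1)^{2·3·20}·(+1)^3·(+1)^2 = +1.
v=3: a=3^4·(≡1), b=3^8·(≡2) mod 3; (1|3)=+1, (2|3)=-1; (−1)^{4·8·1}·(+1)^8·(-1)^4 = +1.
v=43: a=43^2·(≡2), b=43^1·(≡38) mod 43; (2|43)=-1, (38|43)=+1; (−1)^{2·1·21}·(-1)^1·(+1)^2 = -1.
v=5: a=5^1·(≡4), b=5^1·(≡2) mod 5; (4|5)=+1, (2|5)=-1; (−1)^{1·1·2}·(+1)^1·(-1)^1 = -1.
v=2: v_2(a)=11, v_2(b)=14; units ≡ 5, 1 (mod 8); ε·ε+αω+βω = 0·0+11·0+14·1 ≡ 0  ⇒  (a,b)_2 = +1.
v=29: a=29^1·(≡8), b=29^2·(≡6) mod 29; (8|29)=-1, (6|29)=+1; (−1)^{1·2·14}·(-1)^2·(+1)^1 = +1.
v=11: a=11^-2·(≡5), b=11^-6·(≡6) mod 11; (5|11)=+1, (6|11)=-1; (−1)^{-2·-6·5}·(+1)^-6·(-1)^-2 = +1.
v=53: a=53^1·(≡10), b=53^2·(≡36) mod 53; (10|53)=+1, (36|53)=+1; (−1)^{1·2·26}·(+1)^2·(+1)^1 = +1.
v=23: a=23^2·(≡6), b=23^4·(≡21) mod 23; (6|23)=+1, (21|23)=-1; (−1)^{2·4·11}·(+1)^4·(-1)^2 = +1.
v=∞: 15370 > 0 and -8815 < 0  ⇒  (a,b)_∞ = +1.
(15370, -8815 / ℚ) ramifies at {5, 43}: a division algebra.

[5, 43]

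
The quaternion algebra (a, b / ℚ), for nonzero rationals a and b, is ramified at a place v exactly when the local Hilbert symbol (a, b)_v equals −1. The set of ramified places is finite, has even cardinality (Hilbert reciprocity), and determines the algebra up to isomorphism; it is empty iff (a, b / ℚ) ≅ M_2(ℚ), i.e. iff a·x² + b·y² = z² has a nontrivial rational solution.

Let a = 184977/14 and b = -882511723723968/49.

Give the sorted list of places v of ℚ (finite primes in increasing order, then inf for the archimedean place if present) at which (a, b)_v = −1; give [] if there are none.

Mod squares: a ≡ 287742, b ≡ -403. Check v ∈ {∞, 2, 3, 7, 13, 17, 31}.
v=3: a=3^3·(≡1), b=3^6·(≡2) mod 3; (1|3)=+1, (2|3)=-1; (−1)^{3·6·1}·(+1)^6·(-1)^3 = -1.
v=7: a=7^-1·(≡1), b=7^-2·(≡5) mod 7; (1|7)=+1, (5|7)=-1; (−1)^{-1·-2·3}·(+1)^-2·(-1)^-1 = -1.
v=13: a=13^1·(≡7), b=13^3·(≡5) mod 13; (7|13)=-1, (5|13)=-1; (−1)^{1·3·6}·(-1)^3·(-1)^1 = +1.
v=31: a=31^1·(≡21), b=31^3·(≡16) mod 31; (21|31)=-1, (16|31)=+1; (−1)^{1·3·15}·(-1)^3·(+1)^1 = +1.
v=17: a=17^1·(≡11), b=17^2·(≡10) mod 17; (11|17)=-1, (10|17)=-1; (−1)^{1·2·8}·(-1)^2·(-1)^1 = -1.
v=2: v_2(a)=-1, v_2(b)=6; units ≡ 7, 5 (mod 8); ε·ε+αω+βω = 1·0+-1·1+6·0 ≡ 1  ⇒  (a,b)_2 = -1.
v=∞: 287742 > 0 and -403 < 0  ⇒  (a,b)_∞ = +1.
|Ram(287742, -403)| = 4, even; anisotropic at {2, 3, 7, 17}.

[2, 3, 7, 17]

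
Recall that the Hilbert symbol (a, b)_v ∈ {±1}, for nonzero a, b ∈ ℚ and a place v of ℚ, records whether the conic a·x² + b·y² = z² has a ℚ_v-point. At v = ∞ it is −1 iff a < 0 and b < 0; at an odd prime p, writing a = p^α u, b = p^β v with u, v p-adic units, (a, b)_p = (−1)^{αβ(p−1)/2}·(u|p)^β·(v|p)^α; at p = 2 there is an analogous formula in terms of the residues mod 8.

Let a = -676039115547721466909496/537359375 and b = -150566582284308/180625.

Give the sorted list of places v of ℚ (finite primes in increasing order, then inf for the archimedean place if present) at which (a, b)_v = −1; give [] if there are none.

(a, b) ≡ (-5474, -1653) mod (ℚ^×)²; places V = {2, 3, 5, 7, 17, 19, 23, 29, ∞}.
(a,b)_3: α=28, u≡1; β=17, v≡1 (mod 3); (1|3)=+1, (1|3)=+1; sign (−1)^0·+1^17·+1^28 = +1.
(a,b)_17: α=-3, u≡16; β=-2, v≡8 (mod 17); (16|17)=+1, (8|17)=+1; sign (−1)^0·+1^-2·+1^-3 = +1.
(a,b)_19: α=2, u≡6; β=1, v≡14 (mod 19); (6|19)=+1, (14|19)=-1; sign (−1)^0·+1^1·-1^2 = +1.
(a,b)_23: α=3, u≡5; β=2, v≡3 (mod 23); (5|23)=-1, (3|23)=+1; sign (−1)^0·-1^2·+1^3 = +1.
(a,b)_7: α=-1, u≡2; β=0, v≡5 (mod 7); (2|7)=+1, (5|7)=-1; sign (−1)^0·+1^0·-1^-1 = -1.
(a,b)_5: α=-6, u≡4; β=-4, v≡3 (mod 5); (4|5)=+1, (3|5)=-1; sign (−1)^0·+1^-4·-1^-6 = +1.
(a,b)_2: α=3, β=2; u≡7, v≡3 (mod 8); ε(u)ε(v)=1·1, αω(v)=3·1, βω(u)=2·0; sum ≡ 0  ⇒  +1.
(a,b)_∞: sgn(-5474)=−, sgn(-1653)=−, so -1.
(a,b)_29: α=2, u≡1; β=1, v≡23 (mod 29); (1|29)=+1, (23|29)=+1; sign (−1)^0·+1^1·+1^2 = +1.
(-5474, -1653 / ℚ) ramifies at {7, ∞}: a division algebra.

[7, inf]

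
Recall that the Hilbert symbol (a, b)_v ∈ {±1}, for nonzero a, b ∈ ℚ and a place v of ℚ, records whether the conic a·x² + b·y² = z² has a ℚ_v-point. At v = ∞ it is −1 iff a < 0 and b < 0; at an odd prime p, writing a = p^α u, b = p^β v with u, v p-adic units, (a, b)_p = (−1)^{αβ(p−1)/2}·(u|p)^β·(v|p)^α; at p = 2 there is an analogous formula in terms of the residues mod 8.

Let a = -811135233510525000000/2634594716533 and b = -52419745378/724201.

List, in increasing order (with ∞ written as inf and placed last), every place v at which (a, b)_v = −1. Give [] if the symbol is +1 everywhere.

[2, 11, 13, inf]

Mod squares: a ≡ -17017, b ≡ -2002. Check v ∈ {∞, 2, 3, 5, 7, 11, 13, 17, 23, 37, 43}.
v=23: a=23^-6·(≡13), b=23^-2·(≡11) mod 23; (13|23)=+1, (11|23)=-1; (−1)^{-6·-2·11}·(+1)^-2·(-1)^-6 = +1.
v=43: a=43^0·(≡41), b=43^2·(≡7) mod 43; (41|43)=+1, (7|43)=-1; (−1)^{0·2·21}·(+1)^2·(-1)^0 = +1.
v=3: a=3^6·(≡2), b=3^0·(≡2) mod 3; (2|3)=-1, (2|3)=-1; (−1)^{6·0·1}·(-1)^0·(-1)^6 = +1.
v=2: v_2(a)=6, v_2(b)=1; units ≡ 7, 7 (mod 8); ε·ε+αω+βω = 1·1+6·0+1·0 ≡ 1  ⇒  (a,b)_2 = -1.
v=11: a=11^1·(≡4), b=11^1·(≡4) mod 11; (4|11)=+1, (4|11)=+1; (−1)^{1·1·5}·(+1)^1·(+1)^1 = -1.
v=∞: -17017 < 0 and -2002 < 0  ⇒  (a,b)_∞ = -1.
v=5: a=5^8·(≡2), b=5^0·(≡2) mod 5; (2|5)=-1, (2|5)=-1; (−1)^{8·0·2}·(-1)^0·(-1)^8 = +1.
v=13: a=13^-1·(≡3), b=13^1·(≡5) mod 13; (3|13)=+1, (5|13)=-1; (−1)^{-1·1·6}·(+1)^1·(-1)^-1 = -1.
v=7: a=7^7·(≡3), b=7^3·(≡1) mod 7; (3|7)=-1, (1|7)=+1; (−1)^{7·3·3}·(-1)^3·(+1)^7 = +1.
v=37: a=37^-2·(≡28), b=37^-2·(≡30) mod 37; (28|37)=+1, (30|37)=+1; (−1)^{-2·-2·18}·(+1)^-2·(+1)^-2 = +1.
v=17: a=17^3·(≡2), b=17^2·(≡15) mod 17; (2|17)=+1, (15|17)=+1; (−1)^{3·2·8}·(+1)^2·(+1)^3 = +1.
Ram(-17017, -2002) = {2, 11, 13, ∞}; no ℚ_2-point on the conic.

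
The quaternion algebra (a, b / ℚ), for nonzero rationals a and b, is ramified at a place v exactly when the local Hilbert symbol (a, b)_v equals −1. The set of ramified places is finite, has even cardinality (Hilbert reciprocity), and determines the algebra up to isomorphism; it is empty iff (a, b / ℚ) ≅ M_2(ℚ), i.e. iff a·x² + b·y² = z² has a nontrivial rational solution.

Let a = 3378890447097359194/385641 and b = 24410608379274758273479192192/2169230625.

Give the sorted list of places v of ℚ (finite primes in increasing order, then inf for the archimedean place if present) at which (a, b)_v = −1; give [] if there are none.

(a, b) ≡ (154, 6774922) mod (ℚ^×)²; places V = {2, 3, 5, 7, 11, 13, 19, 23, 29, 37, 41, ∞}.
(a,b)_23: α=-2, u≡18; β=-2, v≡7 (mod 23); (18|23)=+1, (7|23)=-1; sign (−1)^0·+1^-2·-1^-2 = +1.
(a,b)_3: α=-6, u≡1; β=-8, v≡1 (mod 3); (1|3)=+1, (1|3)=+1; sign (−1)^0·+1^-8·+1^-6 = +1.
(a,b)_19: α=0, u≡2; β=2, v≡6 (mod 19); (2|19)=-1, (6|19)=+1; sign (−1)^0·-1^2·+1^0 = +1.
(a,b)_7: α=3, u≡4; β=7, v≡6 (mod 7); (4|7)=+1, (6|7)=-1; sign (−1)^1·+1^7·-1^3 = +1.
(a,b)_13: α=2, u≡7; β=0, v≡5 (mod 13); (7|13)=-1, (5|13)=-1; sign (−1)^0·-1^0·-1^2 = +1.
(a,b)_5: α=0, u≡4; β=-4, v≡3 (mod 5); (4|5)=+1, (3|5)=-1; sign (−1)^0·+1^-4·-1^0 = +1.
(a,b)_41: α=2, u≡31; β=1, v≡13 (mod 41); (31|41)=+1, (13|41)=-1; sign (−1)^0·+1^1·-1^2 = +1.
(a,b)_2: α=1, β=7; u≡5, v≡5 (mod 8); ε(u)ε(v)=0·0, αω(v)=1·1, βω(u)=7·1; sum ≡ 0  ⇒  +1.
(a,b)_37: α=4, u≡31; β=5, v≡1 (mod 37); (31|37)=-1, (1|37)=+1; sign (−1)^0·-1^5·+1^4 = -1.
(a,b)_11: α=1, u≡5; β=1, v≡1 (mod 11); (5|11)=+1, (1|11)=+1; sign (−1)^1·+1^1·+1^1 = -1.
(a,b)_∞: sgn(154)=+, sgn(6774922)=+, so +1.
(a,b)_29: α=2, u≡22; β=5, v≡25 (mod 29); (22|29)=+1, (25|29)=+1; sign (−1)^0·+1^5·+1^2 = +1.
|Ram(154, 6774922)| = 2, even; anisotropic at {11, 37}.

[11, 37]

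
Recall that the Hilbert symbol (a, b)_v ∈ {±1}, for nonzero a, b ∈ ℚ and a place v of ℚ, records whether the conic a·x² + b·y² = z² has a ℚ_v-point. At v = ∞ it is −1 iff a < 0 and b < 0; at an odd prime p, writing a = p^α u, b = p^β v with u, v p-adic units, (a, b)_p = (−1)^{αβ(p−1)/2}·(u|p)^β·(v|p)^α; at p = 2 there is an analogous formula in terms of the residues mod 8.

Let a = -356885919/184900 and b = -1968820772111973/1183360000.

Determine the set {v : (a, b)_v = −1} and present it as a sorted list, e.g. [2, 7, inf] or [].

[13, inf]

(a, b) ≡ (-31, -13) mod (ℚ^×)²; places V = {2, 3, 5, 13, 29, 31, 43, ∞}.
(a,b)_∞: sgn(-31)=−, sgn(-13)=−, so -1.
(a,b)_5: α=-2, u≡1; β=-4, v≡2 (mod 5); (1|5)=+1, (2|5)=-1; sign (−1)^0·+1^-4·-1^-2 = +1.
(a,b)_3: α=4, u≡2; β=8, v≡2 (mod 3); (2|3)=-1, (2|3)=-1; sign (−1)^0·-1^8·-1^4 = +1.
(a,b)_31: α=1, u≡11; β=2, v≡20 (mod 31); (11|31)=-1, (20|31)=+1; sign (−1)^0·-1^2·+1^1 = +1.
(a,b)_13: α=2, u≡8; β=5, v≡4 (mod 13); (8|13)=-1, (4|13)=+1; sign (−1)^0·-1^5·+1^2 = -1.
(a,b)_2: α=-2, β=-10; u≡1, v≡3 (mod 8); ε(u)ε(v)=0·1, αω(v)=-2·1, βω(u)=-10·0; sum ≡ 0  ⇒  +1.
(a,b)_43: α=-2, u≡26; β=-2, v≡30 (mod 43); (26|43)=-1, (30|43)=-1; sign (−1)^0·-1^-2·-1^-2 = +1.
(a,b)_29: α=2, u≡15; β=2, v≡5 (mod 29); (15|29)=-1, (5|29)=+1; sign (−1)^0·-1^2·+1^2 = +1.
|Ram(-31, -13)| = 2, even; anisotropic at {13, ∞}.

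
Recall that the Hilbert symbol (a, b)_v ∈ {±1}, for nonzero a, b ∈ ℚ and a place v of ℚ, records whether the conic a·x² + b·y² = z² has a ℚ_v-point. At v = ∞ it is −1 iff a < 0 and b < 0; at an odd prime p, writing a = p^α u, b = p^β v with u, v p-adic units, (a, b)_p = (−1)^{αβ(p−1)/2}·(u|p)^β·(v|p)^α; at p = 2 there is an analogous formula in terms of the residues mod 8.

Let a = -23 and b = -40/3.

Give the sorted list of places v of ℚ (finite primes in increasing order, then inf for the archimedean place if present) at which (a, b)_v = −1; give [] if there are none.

[5, inf]

(a, b) ≡ (-23, -30) mod (ℚ^×)²; places V = {2, 3, 5, 23, ∞}.
(a,b)_23: α=1, u≡22; β=0, v≡2 (mod 23); (22|23)=-1, (2|23)=+1; sign (−1)^0·-1^0·+1^1 = +1.
(a,b)_5: α=0, u≡2; β=1, v≡4 (mod 5); (2|5)=-1, (4|5)=+1; sign (−1)^0·-1^1·+1^0 = -1.
(a,b)_∞: sgn(-23)=−, sgn(-30)=−, so -1.
(a,b)_3: α=0, u≡1; β=-1, v≡2 (mod 3); (1|3)=+1, (2|3)=-1; sign (−1)^0·+1^-1·-1^0 = +1.
(a,b)_2: α=0, β=3; u≡1, v≡1 (mod 8); ε(u)ε(v)=0·0, αω(v)=0·0, βω(u)=3·0; sum ≡ 0  ⇒  +1.
(-23, -30 / ℚ) ramifies at {5, ∞}: a division algebra.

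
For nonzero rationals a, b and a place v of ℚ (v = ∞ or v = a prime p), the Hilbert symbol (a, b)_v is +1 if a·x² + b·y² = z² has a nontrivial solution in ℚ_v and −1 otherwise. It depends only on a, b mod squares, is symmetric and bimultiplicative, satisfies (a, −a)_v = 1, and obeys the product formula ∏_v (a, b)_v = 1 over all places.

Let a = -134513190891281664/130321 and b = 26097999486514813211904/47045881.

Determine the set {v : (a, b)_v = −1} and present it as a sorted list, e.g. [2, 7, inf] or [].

(a, b) ≡ (-207669, 682341) mod (ℚ^×)²; places V = {2, 3, 7, 11, 19, 23, 29, 31, ∞}.
(a,b)_∞: sgn(-207669)=−, sgn(682341)=+, so +1.
(a,b)_11: α=1, u≡2; β=1, v≡8 (mod 11); (2|11)=-1, (8|11)=-1; sign (−1)^1·-1^1·-1^1 = -1.
(a,b)_23: α=2, u≡15; β=3, v≡17 (mod 23); (15|23)=-1, (17|23)=-1; sign (−1)^0·-1^3·-1^2 = -1.
(a,b)_31: α=1, u≡5; β=1, v≡16 (mod 31); (5|31)=+1, (16|31)=+1; sign (−1)^1·+1^1·+1^1 = -1.
(a,b)_7: α=1, u≡5; β=0, v≡4 (mod 7); (5|7)=-1, (4|7)=+1; sign (−1)^0·-1^0·+1^1 = +1.
(a,b)_29: α=1, u≡15; β=1, v≡11 (mod 29); (15|29)=-1, (11|29)=-1; sign (−1)^0·-1^1·-1^1 = +1.
(a,b)_3: α=15, u≡2; β=25, v≡2 (mod 3); (2|3)=-1, (2|3)=-1; sign (−1)^1·-1^25·-1^15 = -1.
(a,b)_19: α=-4, u≡6; β=-6, v≡13 (mod 19); (6|19)=+1, (13|19)=-1; sign (−1)^0·+1^-6·-1^-4 = +1.
(a,b)_2: α=8, β=8; u≡3, v≡5 (mod 8); ε(u)ε(v)=1·0, αω(v)=8·1, βω(u)=8·1; sum ≡ 0  ⇒  +1.
(-207669, 682341 / ℚ) ramifies at {3, 11, 23, 31}: a division algebra.

[3, 11, 23, 31]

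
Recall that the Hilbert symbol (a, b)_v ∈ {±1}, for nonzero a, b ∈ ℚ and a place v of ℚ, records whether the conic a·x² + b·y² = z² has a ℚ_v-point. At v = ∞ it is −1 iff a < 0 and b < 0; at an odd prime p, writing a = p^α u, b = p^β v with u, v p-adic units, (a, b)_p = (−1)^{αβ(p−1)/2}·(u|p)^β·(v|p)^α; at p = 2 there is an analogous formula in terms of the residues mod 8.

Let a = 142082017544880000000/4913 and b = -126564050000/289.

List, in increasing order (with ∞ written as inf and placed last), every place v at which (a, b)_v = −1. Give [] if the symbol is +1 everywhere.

Mod squares: a ≡ 135235, b ≡ -5. Check v ∈ {∞, 2, 3, 5, 7, 17, 37, 43}.
v=7: a=7^2·(≡1), b=7^0·(≡2) mod 7; (1|7)=+1, (2|7)=+1; (−1)^{2·0·3}·(+1)^0·(+1)^2 = +1.
v=5: a=5^7·(≡3), b=5^5·(≡1) mod 5; (3|5)=-1, (1|5)=+1; (−1)^{7·5·2}·(-1)^5·(+1)^7 = -1.
v=2: v_2(a)=10, v_2(b)=4; units ≡ 3, 3 (mod 8); ε·ε+αω+βω = 1·1+10·1+4·1 ≡ 1  ⇒  (a,b)_2 = -1.
v=17: a=17^-3·(≡1), b=17^-2·(≡6) mod 17; (1|17)=+1, (6|17)=-1; (−1)^{-3·-2·8}·(+1)^-2·(-1)^-3 = -1.
v=∞: 135235 > 0 and -5 < 0  ⇒  (a,b)_∞ = +1.
v=3: a=3^2·(≡1), b=3^0·(≡1) mod 3; (1|3)=+1, (1|3)=+1; (−1)^{2·0·1}·(+1)^0·(+1)^2 = +1.
v=43: a=43^3·(≡38), b=43^2·(≡16) mod 43; (38|43)=+1, (16|43)=+1; (−1)^{3·2·21}·(+1)^2·(+1)^3 = +1.
v=37: a=37^3·(≡5), b=37^2·(≡14) mod 37; (5|37)=-1, (14|37)=-1; (−1)^{3·2·18}·(-1)^2·(-1)^3 = -1.
Ram(135235, -5) = {2, 5, 17, 37}; no ℚ_2-point on the conic.

[2, 5, 17, 37]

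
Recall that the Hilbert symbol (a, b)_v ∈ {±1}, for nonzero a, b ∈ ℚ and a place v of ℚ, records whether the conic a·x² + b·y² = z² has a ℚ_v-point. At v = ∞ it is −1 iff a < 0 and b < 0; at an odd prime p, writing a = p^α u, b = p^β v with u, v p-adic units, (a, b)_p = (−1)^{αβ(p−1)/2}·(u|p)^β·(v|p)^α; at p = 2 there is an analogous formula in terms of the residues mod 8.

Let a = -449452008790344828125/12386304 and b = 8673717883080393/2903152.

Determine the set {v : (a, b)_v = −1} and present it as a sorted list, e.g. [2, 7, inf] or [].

[2, 17]

Mod squares: a ≡ -4641, b ≡ 231. Check v ∈ {∞, 2, 3, 5, 7, 11, 13, 17, 19, 23}.
v=11: a=11^2·(≡9), b=11^3·(≡6) mod 11; (9|11)=+1, (6|11)=-1; (−1)^{2·3·5}·(+1)^3·(-1)^2 = +1.
v=5: a=5^6·(≡4), b=5^0·(≡4) mod 5; (4|5)=+1, (4|5)=+1; (−1)^{6·0·2}·(+1)^0·(+1)^6 = +1.
v=23: a=23^0·(≡14), b=23^-2·(≡12) mod 23; (14|23)=-1, (12|23)=+1; (−1)^{0·-2·11}·(-1)^-2·(+1)^0 = +1.
v=3: a=3^-3·(≡1), b=3^7·(≡2) mod 3; (1|3)=+1, (2|3)=-1; (−1)^{-3·7·1}·(+1)^7·(-1)^-3 = +1.
v=17: a=17^3·(≡9), b=17^2·(≡3) mod 17; (9|17)=+1, (3|17)=-1; (−1)^{3·2·8}·(+1)^2·(-1)^3 = -1.
v=7: a=7^-1·(≡2), b=7^-3·(≡3) mod 7; (2|7)=+1, (3|7)=-1; (−1)^{-1·-3·3}·(+1)^-3·(-1)^-1 = +1.
v=13: a=13^5·(≡2), b=13^4·(≡12) mod 13; (2|13)=-1, (12|13)=+1; (−1)^{5·4·6}·(-1)^4·(+1)^5 = +1.
v=2: v_2(a)=-16, v_2(b)=-4; units ≡ 7, 7 (mod 8); ε·ε+αω+βω = 1·1+-16·0+-4·0 ≡ 1  ⇒  (a,b)_2 = -1.
v=∞: -4641 < 0 and 231 > 0  ⇒  (a,b)_∞ = +1.
v=19: a=19^4·(≡12), b=19^2·(≡12) mod 19; (12|19)=-1, (12|19)=-1; (−1)^{4·2·9}·(-1)^2·(-1)^4 = +1.
Ram(-4641, 231) = {2, 17}; no ℚ_2-point on the conic.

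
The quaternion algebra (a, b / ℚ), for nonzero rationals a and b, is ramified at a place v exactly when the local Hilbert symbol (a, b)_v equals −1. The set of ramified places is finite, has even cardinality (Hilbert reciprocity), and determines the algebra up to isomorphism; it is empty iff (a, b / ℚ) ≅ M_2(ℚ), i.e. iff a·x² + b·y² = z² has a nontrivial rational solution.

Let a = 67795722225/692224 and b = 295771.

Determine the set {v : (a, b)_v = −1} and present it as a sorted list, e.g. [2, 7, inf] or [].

[29, 47]

Mod squares: a ≡ 329, b ≡ 295771. Check v ∈ {∞, 2, 3, 5, 7, 11, 13, 29, 31, 47}.
v=29: a=29^2·(≡3), b=29^1·(≡20) mod 29; (3|29)=-1, (20|29)=+1; (−1)^{2·1·14}·(-1)^1·(+1)^2 = -1.
v=31: a=31^0·(≡8), b=31^1·(≡24) mod 31; (8|31)=+1, (24|31)=-1; (−1)^{0·1·15}·(+1)^1·(-1)^0 = +1.
v=7: a=7^1·(≡6), b=7^1·(≡1) mod 7; (6|7)=-1, (1|7)=+1; (−1)^{1·1·3}·(-1)^1·(+1)^1 = +1.
v=∞: 329 > 0 and 295771 > 0  ⇒  (a,b)_∞ = +1.
v=3: a=3^4·(≡2), b=3^0·(≡1) mod 3; (2|3)=-1, (1|3)=+1; (−1)^{4·0·1}·(-1)^0·(+1)^4 = +1.
v=11: a=11^2·(≡10), b=11^0·(≡3) mod 11; (10|11)=-1, (3|11)=+1; (−1)^{2·0·5}·(-1)^0·(+1)^2 = +1.
v=5: a=5^2·(≡1), b=5^0·(≡1) mod 5; (1|5)=+1, (1|5)=+1; (−1)^{2·0·2}·(+1)^0·(+1)^2 = +1.
v=47: a=47^1·(≡21), b=47^1·(≡42) mod 47; (21|47)=+1, (42|47)=+1; (−1)^{1·1·23}·(+1)^1·(+1)^1 = -1.
v=2: v_2(a)=-12, v_2(b)=0; units ≡ 1, 3 (mod 8); ε·ε+αω+βω = 0·1+-12·1+0·0 ≡ 0  ⇒  (a,b)_2 = +1.
v=13: a=13^-2·(≡10), b=13^0·(≡8) mod 13; (10|13)=+1, (8|13)=-1; (−1)^{-2·0·6}·(+1)^0·(-1)^-2 = +1.
|Ram(329, 295771)| = 2, even; anisotropic at {29, 47}.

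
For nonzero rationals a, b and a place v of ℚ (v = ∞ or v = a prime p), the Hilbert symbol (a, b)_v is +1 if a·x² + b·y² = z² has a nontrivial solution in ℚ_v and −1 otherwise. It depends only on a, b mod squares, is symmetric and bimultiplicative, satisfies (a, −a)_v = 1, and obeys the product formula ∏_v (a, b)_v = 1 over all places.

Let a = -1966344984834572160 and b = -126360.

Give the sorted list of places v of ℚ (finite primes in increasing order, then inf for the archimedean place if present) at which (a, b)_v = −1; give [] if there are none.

[2, inf]

(a, b) ≡ (-510, -390) mod (ℚ^×)²; places V = {2, 3, 5, 7, 13, 17, ∞}.
(a,b)_13: α=4, u≡12; β=1, v≡4 (mod 13); (12|13)=+1, (4|13)=+1; sign (−1)^0·+1^1·+1^4 = +1.
(a,b)_∞: sgn(-510)=−, sgn(-390)=−, so -1.
(a,b)_17: α=1, u≡15; β=0, v≡1 (mod 17); (15|17)=+1, (1|17)=+1; sign (−1)^0·+1^0·+1^1 = +1.
(a,b)_2: α=7, β=3; u≡1, v≡5 (mod 8); ε(u)ε(v)=0·0, αω(v)=7·1, βω(u)=3·0; sum ≡ 1  ⇒  -1.
(a,b)_7: α=2, u≡4; β=0, v≡4 (mod 7); (4|7)=+1, (4|7)=+1; sign (−1)^0·+1^0·+1^2 = +1.
(a,b)_5: α=1, u≡3; β=1, v≡3 (mod 5); (3|5)=-1, (3|5)=-1; sign (−1)^0·-1^1·-1^1 = +1.
(a,b)_3: α=17, u≡1; β=5, v≡2 (mod 3); (1|3)=+1, (2|3)=-1; sign (−1)^1·+1^5·-1^17 = +1.
(-510, -390 / ℚ) ramifies at {2, ∞}: a division algebra.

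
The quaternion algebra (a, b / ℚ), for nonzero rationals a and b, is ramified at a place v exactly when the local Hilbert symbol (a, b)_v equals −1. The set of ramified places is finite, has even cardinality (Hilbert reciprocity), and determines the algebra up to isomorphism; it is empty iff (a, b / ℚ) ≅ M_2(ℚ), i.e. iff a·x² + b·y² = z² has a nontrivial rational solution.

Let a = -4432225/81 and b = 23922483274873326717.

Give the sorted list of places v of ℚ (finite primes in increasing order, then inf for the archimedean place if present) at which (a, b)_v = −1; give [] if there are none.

Mod squares: a ≡ -177289, b ≡ 9396317. Check v ∈ {∞, 2, 3, 5, 7, 19, 31, 43, 53}.
v=19: a=19^1·(≡9), b=19^3·(≡11) mod 19; (9|19)=+1, (11|19)=+1; (−1)^{1·3·9}·(+1)^3·(+1)^1 = -1.
v=7: a=7^1·(≡6), b=7^3·(≡2) mod 7; (6|7)=-1, (2|7)=+1; (−1)^{1·3·3}·(-1)^3·(+1)^1 = +1.
v=2: v_2(a)=0, v_2(b)=0; units ≡ 7, 5 (mod 8); ε·ε+αω+βω = 1·0+0·1+0·0 ≡ 0  ⇒  (a,b)_2 = +1.
v=53: a=53^0·(≡4), b=53^1·(≡43) mod 53; (4|53)=+1, (43|53)=+1; (−1)^{0·1·26}·(+1)^1·(+1)^0 = +1.
v=3: a=3^-4·(≡2), b=3^4·(≡2) mod 3; (2|3)=-1, (2|3)=-1; (−1)^{-4·4·1}·(-1)^4·(-1)^-4 = +1.
v=31: a=31^1·(≡8), b=31^3·(≡2) mod 31; (8|31)=+1, (2|31)=+1; (−1)^{1·3·15}·(+1)^3·(+1)^1 = -1.
v=43: a=43^1·(≡18), b=43^3·(≡15) mod 43; (18|43)=-1, (15|43)=+1; (−1)^{1·3·21}·(-1)^3·(+1)^1 = +1.
v=5: a=5^2·(≡1), b=5^0·(≡2) mod 5; (1|5)=+1, (2|5)=-1; (−1)^{2·0·2}·(+1)^0·(-1)^2 = +1.
v=∞: -177289 < 0 and 9396317 > 0  ⇒  (a,b)_∞ = +1.
|Ram(-177289, 9396317)| = 2, even; anisotropic at {19, 31}.

[19, 31]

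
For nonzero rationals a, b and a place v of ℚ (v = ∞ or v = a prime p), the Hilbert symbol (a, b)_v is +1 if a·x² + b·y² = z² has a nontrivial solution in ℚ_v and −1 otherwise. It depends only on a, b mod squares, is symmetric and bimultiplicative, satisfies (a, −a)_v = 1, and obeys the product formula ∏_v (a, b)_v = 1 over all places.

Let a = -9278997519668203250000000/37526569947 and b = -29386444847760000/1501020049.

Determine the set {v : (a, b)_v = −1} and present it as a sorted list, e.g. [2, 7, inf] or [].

[3, 7, 11, inf]

(a, b) ≡ (-2310, -154) mod (ℚ^×)²; places V = {2, 3, 5, 7, 11, 13, 17, 23, 43, 53, ∞}.
(a,b)_3: α=-5, u≡1; β=2, v≡2 (mod 3); (1|3)=+1, (2|3)=-1; sign (−1)^0·+1^2·-1^-5 = -1.
(a,b)_17: α=-4, u≡8; β=-2, v≡4 (mod 17); (8|17)=+1, (4|17)=+1; sign (−1)^0·+1^-2·+1^-4 = +1.
(a,b)_23: α=4, u≡8; β=2, v≡5 (mod 23); (8|23)=+1, (5|23)=-1; sign (−1)^0·+1^2·-1^4 = +1.
(a,b)_2: α=7, β=7; u≡5, v≡3 (mod 8); ε(u)ε(v)=0·1, αω(v)=7·1, βω(u)=7·1; sum ≡ 0  ⇒  +1.
(a,b)_53: α=0, u≡27; β=-2, v≡30 (mod 53); (27|53)=-1, (30|53)=-1; sign (−1)^0·-1^-2·-1^0 = +1.
(a,b)_13: α=0, u≡10; β=2, v≡8 (mod 13); (10|13)=+1, (8|13)=-1; sign (−1)^0·+1^2·-1^0 = +1.
(a,b)_∞: sgn(-2310)=−, sgn(-154)=−, so -1.
(a,b)_43: α=-2, u≡34; β=-2, v≡27 (mod 43); (34|43)=-1, (27|43)=-1; sign (−1)^0·-1^-2·-1^-2 = +1.
(a,b)_5: α=9, u≡3; β=4, v≡1 (mod 5); (3|5)=-1, (1|5)=+1; sign (−1)^0·-1^4·+1^9 = +1.
(a,b)_7: α=7, u≡6; β=3, v≡6 (mod 7); (6|7)=-1, (6|7)=-1; sign (−1)^1·-1^3·-1^7 = -1.
(a,b)_11: α=5, u≡2; β=3, v≡7 (mod 11); (2|11)=-1, (7|11)=-1; sign (−1)^1·-1^3·-1^5 = -1.
Ram(-2310, -154) = {3, 7, 11, ∞}; no ℚ_3-point on the conic.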